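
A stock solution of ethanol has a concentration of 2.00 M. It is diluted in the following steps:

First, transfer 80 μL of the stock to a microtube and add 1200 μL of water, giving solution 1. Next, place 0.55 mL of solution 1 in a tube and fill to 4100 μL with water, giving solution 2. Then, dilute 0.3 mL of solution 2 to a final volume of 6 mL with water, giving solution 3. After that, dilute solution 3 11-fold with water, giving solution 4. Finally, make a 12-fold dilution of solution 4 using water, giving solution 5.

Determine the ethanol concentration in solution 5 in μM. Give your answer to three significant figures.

6.35 μM

Step 1: 80 μL + 1200 μL = 1280 μL total → factor 1280/80 = 16
Step 2: 0.55 mL brought to 4100 μL → factor 4.1/0.55 = 7.4545
Step 3: 0.3 mL brought to 6 mL → factor 6/0.3 = 20
Step 4: 11-fold → factor 11
Step 5: 12-fold → factor 12
Overall dilution factor = 16 × 7.4545 × 20 × 11 × 12 = 3.1488 × 10^5
Final = 2.00 M / 3.1488 × 10^5 = 6.352 × 10^-6 M = 6.35 μM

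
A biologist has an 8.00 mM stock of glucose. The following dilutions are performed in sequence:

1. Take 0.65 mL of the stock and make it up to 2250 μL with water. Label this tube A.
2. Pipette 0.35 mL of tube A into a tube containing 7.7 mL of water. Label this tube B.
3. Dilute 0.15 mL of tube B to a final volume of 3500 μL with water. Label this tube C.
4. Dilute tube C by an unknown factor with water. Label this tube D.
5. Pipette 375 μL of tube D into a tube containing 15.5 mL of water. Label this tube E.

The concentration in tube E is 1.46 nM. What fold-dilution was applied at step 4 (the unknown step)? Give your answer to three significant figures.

69.7-fold

Step 1: 0.65 mL brought to 2250 μL → factor 2.25/0.65 = 3.4615
Step 2: 0.35 mL + 7.7 mL = 8.05 mL total → factor 8.05/0.35 = 23
Step 3: 0.15 mL brought to 3500 μL → factor 3.5/0.15 = 23.333
Step 4: unknown factor x
Step 5: 375 μL + 15.5 mL = 15875 μL total → factor 15875/375 = 42.333
Product of known-step factors = 78642
Overall factor = 8.00 mM / (1.46 nM) = 5.4795 × 10^6
x = 5.4795 × 10^6 / 78642 = 69.7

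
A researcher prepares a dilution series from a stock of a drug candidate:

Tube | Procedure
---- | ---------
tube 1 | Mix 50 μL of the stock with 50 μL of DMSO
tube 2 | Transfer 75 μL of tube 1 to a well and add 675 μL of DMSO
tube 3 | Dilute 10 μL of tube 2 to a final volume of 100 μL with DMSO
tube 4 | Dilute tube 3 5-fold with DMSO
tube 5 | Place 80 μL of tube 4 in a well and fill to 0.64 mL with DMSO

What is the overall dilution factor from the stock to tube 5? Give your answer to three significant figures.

Step 1: 50 μL + 50 μL = 100 μL total → factor 100/50 = 2
Step 2: 75 μL + 675 μL = 750 μL total → factor 750/75 = 10
Step 3: 10 μL brought to 100 μL → factor 100/10 = 10
Step 4: 5-fold → factor 5
Step 5: 80 μL brought to 0.64 mL → factor 640/80 = 8
Overall dilution factor = 2 × 10 × 10 × 5 × 8 = 8000

8.00 × 10^3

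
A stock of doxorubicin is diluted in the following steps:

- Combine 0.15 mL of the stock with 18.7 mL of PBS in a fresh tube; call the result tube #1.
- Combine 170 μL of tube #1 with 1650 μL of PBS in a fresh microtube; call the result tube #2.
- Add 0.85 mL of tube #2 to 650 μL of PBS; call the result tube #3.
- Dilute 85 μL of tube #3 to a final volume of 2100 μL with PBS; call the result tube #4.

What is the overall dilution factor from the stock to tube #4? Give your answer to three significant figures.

5.87 × 10^4

Step 1: 0.15 mL + 18.7 mL = 18.85 mL total → factor 18.85/0.15 = 125.67
Step 2: 170 μL + 1650 μL = 1820 μL total → factor 1820/170 = 10.706
Step 3: 0.85 mL + 650 μL = 1.5 mL total → factor 1.5/0.85 = 1.7647
Step 4: 85 μL brought to 2100 μL → factor 2100/85 = 24.706
Overall dilution factor = 125.67 × 10.706 × 1.7647 × 24.706 = 58656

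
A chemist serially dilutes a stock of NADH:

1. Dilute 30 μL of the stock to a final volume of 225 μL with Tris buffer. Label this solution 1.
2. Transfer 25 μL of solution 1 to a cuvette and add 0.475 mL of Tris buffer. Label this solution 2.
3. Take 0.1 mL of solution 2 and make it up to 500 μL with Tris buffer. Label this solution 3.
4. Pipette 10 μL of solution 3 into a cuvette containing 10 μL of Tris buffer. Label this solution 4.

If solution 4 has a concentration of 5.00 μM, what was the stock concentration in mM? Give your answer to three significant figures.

7.50 mM

Step 1: 30 μL brought to 225 μL → factor 225/30 = 7.5
Step 2: 25 μL + 0.475 mL = 500 μL total → factor 500/25 = 20
Step 3: 0.1 mL brought to 500 μL → factor 0.5/0.1 = 5
Step 4: 10 μL + 10 μL = 20 μL total → factor 20/10 = 2
Overall dilution factor = 7.5 × 20 × 5 × 2 = 1500
Stock = 5.00 μM × 1500 = 7500 μM = 7.50 mM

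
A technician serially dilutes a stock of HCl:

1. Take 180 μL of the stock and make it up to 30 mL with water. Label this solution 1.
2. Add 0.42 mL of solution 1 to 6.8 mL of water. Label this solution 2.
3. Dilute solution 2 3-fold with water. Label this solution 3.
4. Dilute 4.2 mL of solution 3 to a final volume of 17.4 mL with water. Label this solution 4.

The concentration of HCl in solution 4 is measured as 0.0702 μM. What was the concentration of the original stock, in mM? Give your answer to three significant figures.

Step 1: 180 μL brought to 30 mL → factor 30000/180 = 166.67
Step 2: 0.42 mL + 6.8 mL = 7.22 mL total → factor 7.22/0.42 = 17.19
Step 3: 3-fold → factor 3
Step 4: 4.2 mL brought to 17.4 mL → factor 17.4/4.2 = 4.1429
Overall dilution factor = 166.67 × 17.19 × 3 × 4.1429 = 35609
Stock = 0.0702 μM × 35609 = 2500 μM = 2.50 mM

2.50 mM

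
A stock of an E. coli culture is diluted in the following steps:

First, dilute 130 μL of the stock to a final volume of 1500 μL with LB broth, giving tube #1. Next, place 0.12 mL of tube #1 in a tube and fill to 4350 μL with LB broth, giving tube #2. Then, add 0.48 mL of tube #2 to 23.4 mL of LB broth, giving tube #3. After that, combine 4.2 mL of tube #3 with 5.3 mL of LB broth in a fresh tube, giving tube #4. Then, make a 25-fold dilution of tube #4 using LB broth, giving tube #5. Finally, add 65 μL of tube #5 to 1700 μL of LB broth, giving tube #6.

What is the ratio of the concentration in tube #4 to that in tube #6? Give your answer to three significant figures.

679

Step 1: 130 μL brought to 1500 μL → factor 1500/130 = 11.538
Step 2: 0.12 mL brought to 4350 μL → factor 4.35/0.12 = 36.25
Step 3: 0.48 mL + 23.4 mL = 23.88 mL total → factor 23.88/0.48 = 49.75
Step 4: 4.2 mL + 5.3 mL = 9.5 mL total → factor 9.5/4.2 = 2.2619
Step 5: 25-fold → factor 25
Step 6: 65 μL + 1700 μL = 1765 μL total → factor 1765/65 = 27.154
Dilution factor to tube #4 = 47068; to tube #6 = 3.1952 × 10^7
[tube #4]/[tube #6] = (factor to tube #6)/(factor to tube #4) = 3.1952 × 10^7/47068 = 679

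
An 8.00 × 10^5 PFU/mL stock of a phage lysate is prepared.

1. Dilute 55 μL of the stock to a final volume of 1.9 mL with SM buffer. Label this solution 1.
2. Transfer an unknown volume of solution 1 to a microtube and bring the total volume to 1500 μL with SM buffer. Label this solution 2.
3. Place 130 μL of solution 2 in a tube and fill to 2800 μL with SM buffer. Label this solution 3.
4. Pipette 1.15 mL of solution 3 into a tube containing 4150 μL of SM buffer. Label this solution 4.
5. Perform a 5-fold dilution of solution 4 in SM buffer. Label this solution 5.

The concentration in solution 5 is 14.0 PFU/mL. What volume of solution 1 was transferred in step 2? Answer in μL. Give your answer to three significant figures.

450 μL

Step 1: 55 μL brought to 1.9 mL → factor 1900/55 = 34.545
Step 2: v brought to 1500 μL → factor = 1500 μL/v
Step 3: 130 μL brought to 2800 μL → factor 2800/130 = 21.538
Step 4: 1.15 mL + 4150 μL = 5.3 mL total → factor 5.3/1.15 = 4.6087
Step 5: 5-fold → factor 5
Product of known-step factors = 17146
Overall factor = 8.00 × 10^5 PFU/mL / (14.0 PFU/mL) = 57143
Step-2 factor = 57143 / 17146 = 3.3328
v = 1500 μL / 3.3328 = 450 μL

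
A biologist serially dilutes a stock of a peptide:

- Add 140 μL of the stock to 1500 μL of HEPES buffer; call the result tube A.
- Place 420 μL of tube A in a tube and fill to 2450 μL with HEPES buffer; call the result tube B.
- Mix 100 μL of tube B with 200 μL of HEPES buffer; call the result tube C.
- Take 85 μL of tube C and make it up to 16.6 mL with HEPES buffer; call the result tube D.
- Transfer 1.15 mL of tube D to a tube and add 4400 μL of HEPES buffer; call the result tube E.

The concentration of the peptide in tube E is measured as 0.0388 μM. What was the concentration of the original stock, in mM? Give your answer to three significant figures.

7.50 mM

Step 1: 140 μL + 1500 μL = 1640 μL total → factor 1640/140 = 11.714
Step 2: 420 μL brought to 2450 μL → factor 2450/420 = 5.8333
Step 3: 100 μL + 200 μL = 300 μL total → factor 300/100 = 3
Step 4: 85 μL brought to 16.6 mL → factor 16600/85 = 195.29
Step 5: 1.15 mL + 4400 μL = 5.55 mL total → factor 5.55/1.15 = 4.8261
Overall dilution factor = 11.714 × 5.8333 × 3 × 195.29 × 4.8261 = 1.9321 × 10^5
Stock = 0.0388 μM × 1.9321 × 10^5 = 7497 μM = 7.50 mM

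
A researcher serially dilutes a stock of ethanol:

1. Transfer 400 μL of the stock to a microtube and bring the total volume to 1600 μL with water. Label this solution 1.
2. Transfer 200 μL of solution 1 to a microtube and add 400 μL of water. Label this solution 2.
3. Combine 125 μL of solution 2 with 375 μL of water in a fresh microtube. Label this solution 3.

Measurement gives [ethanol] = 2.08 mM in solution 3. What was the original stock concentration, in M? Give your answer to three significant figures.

Step 1: 400 μL brought to 1600 μL → factor 1600/400 = 4
Step 2: 200 μL + 400 μL = 600 μL total → factor 600/200 = 3
Step 3: 125 μL + 375 μL = 500 μL total → factor 500/125 = 4
Overall dilution factor = 4 × 3 × 4 = 48
Stock = 2.08 mM × 48 = 99.84 mM = 0.0998 M

0.0998 M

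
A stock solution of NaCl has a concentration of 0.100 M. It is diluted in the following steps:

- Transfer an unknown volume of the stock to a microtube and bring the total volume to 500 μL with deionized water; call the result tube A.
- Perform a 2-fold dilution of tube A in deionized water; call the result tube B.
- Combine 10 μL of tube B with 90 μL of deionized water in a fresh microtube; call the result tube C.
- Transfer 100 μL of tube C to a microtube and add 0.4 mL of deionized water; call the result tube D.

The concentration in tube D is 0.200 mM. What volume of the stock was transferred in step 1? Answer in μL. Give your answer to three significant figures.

100 μL

Step 1: v brought to 500 μL → factor = 500 μL/v
Step 2: 2-fold → factor 2
Step 3: 10 μL + 90 μL = 100 μL total → factor 100/10 = 10
Step 4: 100 μL + 0.4 mL = 500 μL total → factor 500/100 = 5
Product of known-step factors = 100
Overall factor = 0.100 M / (0.200 mM) = 500
Step-1 factor = 500 / 100 = 5
v = 500 μL / 5 = 100 μL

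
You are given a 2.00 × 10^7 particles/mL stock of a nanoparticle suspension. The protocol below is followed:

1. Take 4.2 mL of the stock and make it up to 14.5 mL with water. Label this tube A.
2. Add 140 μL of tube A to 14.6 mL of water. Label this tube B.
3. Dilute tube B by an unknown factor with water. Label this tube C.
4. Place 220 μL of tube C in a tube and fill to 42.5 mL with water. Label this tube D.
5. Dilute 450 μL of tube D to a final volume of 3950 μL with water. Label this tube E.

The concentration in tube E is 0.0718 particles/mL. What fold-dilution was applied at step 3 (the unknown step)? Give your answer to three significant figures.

Step 1: 4.2 mL brought to 14.5 mL → factor 14.5/4.2 = 3.4524
Step 2: 140 μL + 14.6 mL = 14740 μL total → factor 14740/140 = 105.29
Step 3: unknown factor x
Step 4: 220 μL brought to 42.5 mL → factor 42500/220 = 193.18
Step 5: 450 μL brought to 3950 μL → factor 3950/450 = 8.7778
Product of known-step factors = 6.1637 × 10^5
Overall factor = 2.00 × 10^7 particles/mL / (0.0718 particles/mL) = 2.7855 × 10^8
x = 2.7855 × 10^8 / 6.1637 × 10^5 = 452

452-fold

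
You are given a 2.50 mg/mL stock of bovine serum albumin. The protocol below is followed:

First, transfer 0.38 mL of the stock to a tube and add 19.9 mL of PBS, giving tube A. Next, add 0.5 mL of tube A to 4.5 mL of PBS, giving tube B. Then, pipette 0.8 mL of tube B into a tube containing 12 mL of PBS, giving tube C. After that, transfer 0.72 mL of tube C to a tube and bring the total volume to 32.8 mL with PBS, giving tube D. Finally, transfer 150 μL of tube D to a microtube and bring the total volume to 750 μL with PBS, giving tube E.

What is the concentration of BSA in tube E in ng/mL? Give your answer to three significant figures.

Step 1: 0.38 mL + 19.9 mL = 20.28 mL total → factor 20.28/0.38 = 53.368
Step 2: 0.5 mL + 4.5 mL = 5 mL total → factor 5/0.5 = 10
Step 3: 0.8 mL + 12 mL = 12.8 mL total → factor 12.8/0.8 = 16
Step 4: 0.72 mL brought to 32.8 mL → factor 32.8/0.72 = 45.556
Step 5: 150 μL brought to 750 μL → factor 750/150 = 5
Overall dilution factor = 53.368 × 10 × 16 × 45.556 × 5 = 1.945 × 10^6
Final = 2.50 mg/mL / 1.945 × 10^6 = 1.285 × 10^-6 mg/mL = 1.29 ng/mL

1.29 ng/mL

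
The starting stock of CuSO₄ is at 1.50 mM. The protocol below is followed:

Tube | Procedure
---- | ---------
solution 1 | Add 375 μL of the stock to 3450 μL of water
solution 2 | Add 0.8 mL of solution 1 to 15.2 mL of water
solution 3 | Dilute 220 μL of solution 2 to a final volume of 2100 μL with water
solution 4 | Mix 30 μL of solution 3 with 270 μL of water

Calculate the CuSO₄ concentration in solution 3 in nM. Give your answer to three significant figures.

Step 1: 375 μL + 3450 μL = 3825 μL total → factor 3825/375 = 10.2
Step 2: 0.8 mL + 15.2 mL = 16 mL total → factor 16/0.8 = 20
Step 3: 220 μL brought to 2100 μL → factor 2100/220 = 9.5455
Dilution factor through solution 3 = 10.2 × 20 × 9.5455 = 1947.3
[solution 3] = 1.50 mM / 1947.3 = 0.0007703 mM = 770 nM

770 nM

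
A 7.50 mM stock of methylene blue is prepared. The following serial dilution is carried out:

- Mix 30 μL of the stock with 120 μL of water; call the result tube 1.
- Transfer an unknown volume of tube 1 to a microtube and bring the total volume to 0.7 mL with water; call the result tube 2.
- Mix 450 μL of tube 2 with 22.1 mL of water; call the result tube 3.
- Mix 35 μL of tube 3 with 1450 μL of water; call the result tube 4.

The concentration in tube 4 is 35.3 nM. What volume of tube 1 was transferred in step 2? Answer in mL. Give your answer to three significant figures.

Step 1: 30 μL + 120 μL = 150 μL total → factor 150/30 = 5
Step 2: v brought to 0.7 mL → factor = 0.7 mL/v
Step 3: 450 μL + 22.1 mL = 22550 μL total → factor 22550/450 = 50.111
Step 4: 35 μL + 1450 μL = 1485 μL total → factor 1485/35 = 42.429
Product of known-step factors = 10631
Overall factor = 7.50 mM / (35.3 nM) = 2.1246 × 10^5
Step-2 factor = 2.1246 × 10^5 / 10631 = 19.986
v = 0.7 mL / 19.986 = 0.0350 mL

0.0350 mL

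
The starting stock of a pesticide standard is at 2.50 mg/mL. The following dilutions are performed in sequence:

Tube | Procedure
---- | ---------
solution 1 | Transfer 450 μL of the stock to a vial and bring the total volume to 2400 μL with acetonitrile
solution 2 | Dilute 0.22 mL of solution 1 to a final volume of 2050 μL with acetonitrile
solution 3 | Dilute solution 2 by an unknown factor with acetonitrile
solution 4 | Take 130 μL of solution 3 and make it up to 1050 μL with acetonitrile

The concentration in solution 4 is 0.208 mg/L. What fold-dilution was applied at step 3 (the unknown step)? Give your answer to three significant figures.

29.9-fold

Step 1: 450 μL brought to 2400 μL → factor 2400/450 = 5.3333
Step 2: 0.22 mL brought to 2050 μL → factor 2.05/0.22 = 9.3182
Step 3: unknown factor x
Step 4: 130 μL brought to 1050 μL → factor 1050/130 = 8.0769
Product of known-step factors = 401.4
Overall factor = 2.50 mg/mL / (0.208 mg/L) = 12019
x = 12019 / 401.4 = 29.9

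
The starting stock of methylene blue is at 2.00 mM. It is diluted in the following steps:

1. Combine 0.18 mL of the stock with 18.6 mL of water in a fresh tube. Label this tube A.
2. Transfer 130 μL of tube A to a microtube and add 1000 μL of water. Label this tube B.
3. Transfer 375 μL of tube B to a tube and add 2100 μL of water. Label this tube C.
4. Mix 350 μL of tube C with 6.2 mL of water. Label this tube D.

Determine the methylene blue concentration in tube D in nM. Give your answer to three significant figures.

Step 1: 0.18 mL + 18.6 mL = 18.78 mL total → factor 18.78/0.18 = 104.33
Step 2: 130 μL + 1000 μL = 1130 μL total → factor 1130/130 = 8.6923
Step 3: 375 μL + 2100 μL = 2475 μL total → factor 2475/375 = 6.6
Step 4: 350 μL + 6.2 mL = 6550 μL total → factor 6550/350 = 18.714
Overall dilution factor = 104.33 × 8.6923 × 6.6 × 18.714 = 1.1201 × 10^5
Final = 2.00 mM / 1.1201 × 10^5 = 1.785 × 10^-5 mM = 17.9 nM

17.9 nM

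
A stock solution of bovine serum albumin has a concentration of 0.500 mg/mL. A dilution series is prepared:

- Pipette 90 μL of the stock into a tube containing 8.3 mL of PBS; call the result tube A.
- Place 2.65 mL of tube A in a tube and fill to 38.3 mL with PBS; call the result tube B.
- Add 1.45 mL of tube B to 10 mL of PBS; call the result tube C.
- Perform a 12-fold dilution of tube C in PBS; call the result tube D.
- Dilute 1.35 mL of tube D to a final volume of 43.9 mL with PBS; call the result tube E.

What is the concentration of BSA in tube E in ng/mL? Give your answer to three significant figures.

Step 1: 90 μL + 8.3 mL = 8390 μL total → factor 8390/90 = 93.222
Step 2: 2.65 mL brought to 38.3 mL → factor 38.3/2.65 = 14.453
Step 3: 1.45 mL + 10 mL = 11.45 mL total → factor 11.45/1.45 = 7.8966
Step 4: 12-fold → factor 12
Step 5: 1.35 mL brought to 43.9 mL → factor 43.9/1.35 = 32.519
Overall dilution factor = 93.222 × 14.453 × 7.8966 × 12 × 32.519 = 4.1517 × 10^6
Final = 0.500 mg/mL / 4.1517 × 10^6 = 1.204 × 10^-7 mg/mL = 0.120 ng/mL

0.120 ng/mL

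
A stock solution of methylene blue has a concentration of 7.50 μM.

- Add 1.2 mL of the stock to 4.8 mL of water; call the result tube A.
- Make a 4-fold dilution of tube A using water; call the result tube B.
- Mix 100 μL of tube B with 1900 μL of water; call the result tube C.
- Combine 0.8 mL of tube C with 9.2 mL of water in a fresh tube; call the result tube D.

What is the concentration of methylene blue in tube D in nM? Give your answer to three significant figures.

Step 1: 1.2 mL + 4.8 mL = 6 mL total → factor 6/1.2 = 5
Step 2: 4-fold → factor 4
Step 3: 100 μL + 1900 μL = 2000 μL total → factor 2000/100 = 20
Step 4: 0.8 mL + 9.2 mL = 10 mL total → factor 10/0.8 = 12.5
Overall dilution factor = 5 × 4 × 20 × 12.5 = 5000
Final = 7.50 μM / 5000 = 0.001500 μM = 1.50 nM

1.50 nM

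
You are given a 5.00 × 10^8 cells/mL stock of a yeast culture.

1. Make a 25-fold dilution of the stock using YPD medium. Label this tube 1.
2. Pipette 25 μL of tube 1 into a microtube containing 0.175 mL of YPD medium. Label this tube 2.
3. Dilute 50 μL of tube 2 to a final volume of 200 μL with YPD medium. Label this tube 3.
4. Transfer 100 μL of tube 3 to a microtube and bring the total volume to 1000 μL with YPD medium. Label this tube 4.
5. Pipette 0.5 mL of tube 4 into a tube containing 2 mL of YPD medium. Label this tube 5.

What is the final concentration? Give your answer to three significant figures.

1.25 × 10^4 cells/mL

Step 1: 25-fold → factor 25
Step 2: 25 μL + 0.175 mL = 200 μL total → factor 200/25 = 8
Step 3: 50 μL brought to 200 μL → factor 200/50 = 4
Step 4: 100 μL brought to 1000 μL → factor 1000/100 = 10
Step 5: 0.5 mL + 2 mL = 2.5 mL total → factor 2.5/0.5 = 5
Overall dilution factor = 25 × 8 × 4 × 10 × 5 = 40000
Final = 5.00 × 10^8 cells/mL / 40000 = 1.25 × 10^4 cells/mL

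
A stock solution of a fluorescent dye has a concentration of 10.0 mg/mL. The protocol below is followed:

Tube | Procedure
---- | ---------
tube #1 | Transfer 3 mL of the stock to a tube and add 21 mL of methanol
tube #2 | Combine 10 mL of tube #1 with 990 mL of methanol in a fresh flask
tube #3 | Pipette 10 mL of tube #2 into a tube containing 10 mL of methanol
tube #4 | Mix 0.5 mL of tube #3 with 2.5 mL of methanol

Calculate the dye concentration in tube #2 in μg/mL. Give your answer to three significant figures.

Step 1: 3 mL + 21 mL = 24 mL total → factor 24/3 = 8
Step 2: 10 mL + 990 mL = 1000 mL total → factor 1000/10 = 100
Dilution factor through tube #2 = 8 × 100 = 800
[tube #2] = 10.0 mg/mL / 800 = 0.01250 mg/mL = 12.5 μg/mL

12.5 μg/mL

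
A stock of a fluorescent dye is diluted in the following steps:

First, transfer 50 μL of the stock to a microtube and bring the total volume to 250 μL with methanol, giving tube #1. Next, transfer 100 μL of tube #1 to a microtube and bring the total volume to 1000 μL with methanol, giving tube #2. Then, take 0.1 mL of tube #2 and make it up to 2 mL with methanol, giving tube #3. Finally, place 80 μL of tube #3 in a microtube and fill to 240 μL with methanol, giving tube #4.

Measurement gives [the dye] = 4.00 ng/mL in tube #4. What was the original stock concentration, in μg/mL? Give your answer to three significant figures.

Step 1: 50 μL brought to 250 μL → factor 250/50 = 5
Step 2: 100 μL brought to 1000 μL → factor 1000/100 = 10
Step 3: 0.1 mL brought to 2 mL → factor 2/0.1 = 20
Step 4: 80 μL brought to 240 μL → factor 240/80 = 3
Overall dilution factor = 5 × 10 × 20 × 3 = 3000
Stock = 4.00 ng/mL × 3000 = 1.200 × 10^4 ng/mL = 12.0 μg/mL

12.0 μg/mL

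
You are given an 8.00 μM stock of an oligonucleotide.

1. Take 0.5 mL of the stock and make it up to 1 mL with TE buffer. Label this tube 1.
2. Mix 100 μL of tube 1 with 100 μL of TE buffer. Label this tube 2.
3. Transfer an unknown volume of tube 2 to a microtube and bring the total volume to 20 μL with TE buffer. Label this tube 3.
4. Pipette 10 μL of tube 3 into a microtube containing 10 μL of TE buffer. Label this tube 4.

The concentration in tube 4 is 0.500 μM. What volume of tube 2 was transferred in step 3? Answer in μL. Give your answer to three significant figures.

10.0 μL

Step 1: 0.5 mL brought to 1 mL → factor 1/0.5 = 2
Step 2: 100 μL + 100 μL = 200 μL total → factor 200/100 = 2
Step 3: v brought to 20 μL → factor = 20 μL/v
Step 4: 10 μL + 10 μL = 20 μL total → factor 20/10 = 2
Product of known-step factors = 8
Overall factor = 8.00 μM / (0.500 μM) = 16
Step-3 factor = 16 / 8 = 2
v = 20 μL / 2 = 10.0 μL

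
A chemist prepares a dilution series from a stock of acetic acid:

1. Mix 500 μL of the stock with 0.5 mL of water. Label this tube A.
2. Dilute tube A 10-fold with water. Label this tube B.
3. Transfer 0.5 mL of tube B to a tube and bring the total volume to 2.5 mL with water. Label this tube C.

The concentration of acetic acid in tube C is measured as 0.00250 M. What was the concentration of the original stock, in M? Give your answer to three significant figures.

Step 1: 500 μL + 0.5 mL = 1000 μL total → factor 1000/500 = 2
Step 2: 10-fold → factor 10
Step 3: 0.5 mL brought to 2.5 mL → factor 2.5/0.5 = 5
Overall dilution factor = 2 × 10 × 5 = 100
Stock = 0.00250 M × 100 = 0.250 M

0.250 M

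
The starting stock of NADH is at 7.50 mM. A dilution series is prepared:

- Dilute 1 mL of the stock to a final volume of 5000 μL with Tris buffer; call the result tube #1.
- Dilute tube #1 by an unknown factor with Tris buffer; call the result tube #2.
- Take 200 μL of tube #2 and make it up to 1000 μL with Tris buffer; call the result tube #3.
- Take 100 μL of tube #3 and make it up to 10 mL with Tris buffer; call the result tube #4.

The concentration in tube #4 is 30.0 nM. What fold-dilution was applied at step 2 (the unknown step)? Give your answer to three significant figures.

100-fold

Step 1: 1 mL brought to 5000 μL → factor 5/1 = 5
Step 2: unknown factor x
Step 3: 200 μL brought to 1000 μL → factor 1000/200 = 5
Step 4: 100 μL brought to 10 mL → factor 10000/100 = 100
Product of known-step factors = 2500
Overall factor = 7.50 mM / (30.0 nM) = 2.5 × 10^5
x = 2.5 × 10^5 / 2500 = 100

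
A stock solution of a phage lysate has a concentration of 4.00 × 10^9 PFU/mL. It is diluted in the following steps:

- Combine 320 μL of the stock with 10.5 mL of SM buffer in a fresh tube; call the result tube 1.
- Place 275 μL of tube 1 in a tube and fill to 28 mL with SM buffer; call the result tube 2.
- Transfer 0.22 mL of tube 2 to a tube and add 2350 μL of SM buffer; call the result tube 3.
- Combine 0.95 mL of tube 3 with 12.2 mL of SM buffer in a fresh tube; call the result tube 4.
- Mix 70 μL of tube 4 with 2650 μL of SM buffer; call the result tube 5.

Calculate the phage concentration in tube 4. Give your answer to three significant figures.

7.19 × 10^3 PFU/mL

Step 1: 320 μL + 10.5 mL = 10820 μL total → factor 10820/320 = 33.812
Step 2: 275 μL brought to 28 mL → factor 28000/275 = 101.82
Step 3: 0.22 mL + 2350 μL = 2.57 mL total → factor 2.57/0.22 = 11.682
Step 4: 0.95 mL + 12.2 mL = 13.15 mL total → factor 13.15/0.95 = 13.842
Dilution factor through tube 4 = 33.812 × 101.82 × 11.682 × 13.842 = 5.5669 × 10^5
[tube 4] = 4.00 × 10^9 PFU/mL / 5.5669 × 10^5 = 7.19 × 10^3 PFU/mL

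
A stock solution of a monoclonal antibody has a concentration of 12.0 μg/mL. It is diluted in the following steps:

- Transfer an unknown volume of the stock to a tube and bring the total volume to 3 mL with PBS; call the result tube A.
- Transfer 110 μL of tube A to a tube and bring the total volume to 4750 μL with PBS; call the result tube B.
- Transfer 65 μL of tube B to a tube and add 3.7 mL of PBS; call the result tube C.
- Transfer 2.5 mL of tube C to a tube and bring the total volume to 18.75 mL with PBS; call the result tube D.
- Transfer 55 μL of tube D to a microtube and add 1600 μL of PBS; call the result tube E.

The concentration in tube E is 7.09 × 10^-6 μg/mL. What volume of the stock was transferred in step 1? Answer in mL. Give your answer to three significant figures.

Step 1: v brought to 3 mL → factor = 3 mL/v
Step 2: 110 μL brought to 4750 μL → factor 4750/110 = 43.182
Step 3: 65 μL + 3.7 mL = 3765 μL total → factor 3765/65 = 57.923
Step 4: 2.5 mL brought to 18.75 mL → factor 18.75/2.5 = 7.5
Step 5: 55 μL + 1600 μL = 1655 μL total → factor 1655/55 = 30.091
Product of known-step factors = 5.6448 × 10^5
Overall factor = 12.0 μg/mL / (7.09 × 10^-6 μg/mL) = 1.6925 × 10^6
Step-1 factor = 1.6925 × 10^6 / 5.6448 × 10^5 = 2.9984
v = 3 mL / 2.9984 = 1.00 mL

1.00 mL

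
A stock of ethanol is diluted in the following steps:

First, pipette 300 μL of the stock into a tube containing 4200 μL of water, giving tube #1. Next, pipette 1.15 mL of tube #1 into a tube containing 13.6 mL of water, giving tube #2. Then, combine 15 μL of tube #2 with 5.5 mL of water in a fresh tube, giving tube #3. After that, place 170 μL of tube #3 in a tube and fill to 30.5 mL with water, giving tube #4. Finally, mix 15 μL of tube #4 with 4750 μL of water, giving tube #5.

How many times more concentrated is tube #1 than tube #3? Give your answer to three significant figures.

Step 1: 300 μL + 4200 μL = 4500 μL total → factor 4500/300 = 15
Step 2: 1.15 mL + 13.6 mL = 14.75 mL total → factor 14.75/1.15 = 12.826
Step 3: 15 μL + 5.5 mL = 5515 μL total → factor 5515/15 = 367.67
Dilution factor to tube #1 = 15; to tube #3 = 70736
[tube #1]/[tube #3] = (factor to tube #3)/(factor to tube #1) = 70736/15 = 4.72 × 10^3

4.72 × 10^3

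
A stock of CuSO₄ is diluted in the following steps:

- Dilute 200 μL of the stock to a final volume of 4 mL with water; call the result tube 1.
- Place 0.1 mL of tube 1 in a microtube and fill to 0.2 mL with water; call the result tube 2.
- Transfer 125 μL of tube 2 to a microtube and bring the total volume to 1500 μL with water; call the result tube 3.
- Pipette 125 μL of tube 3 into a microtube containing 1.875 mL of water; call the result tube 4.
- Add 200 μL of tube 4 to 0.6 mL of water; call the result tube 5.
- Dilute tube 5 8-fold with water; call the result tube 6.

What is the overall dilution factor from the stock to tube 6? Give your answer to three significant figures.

Step 1: 200 μL brought to 4 mL → factor 4000/200 = 20
Step 2: 0.1 mL brought to 0.2 mL → factor 0.2/0.1 = 2
Step 3: 125 μL brought to 1500 μL → factor 1500/125 = 12
Step 4: 125 μL + 1.875 mL = 2000 μL total → factor 2000/125 = 16
Step 5: 200 μL + 0.6 mL = 800 μL total → factor 800/200 = 4
Step 6: 8-fold → factor 8
Overall dilution factor = 20 × 2 × 12 × 16 × 4 × 8 = 2.4576 × 10^5

2.46 × 10^5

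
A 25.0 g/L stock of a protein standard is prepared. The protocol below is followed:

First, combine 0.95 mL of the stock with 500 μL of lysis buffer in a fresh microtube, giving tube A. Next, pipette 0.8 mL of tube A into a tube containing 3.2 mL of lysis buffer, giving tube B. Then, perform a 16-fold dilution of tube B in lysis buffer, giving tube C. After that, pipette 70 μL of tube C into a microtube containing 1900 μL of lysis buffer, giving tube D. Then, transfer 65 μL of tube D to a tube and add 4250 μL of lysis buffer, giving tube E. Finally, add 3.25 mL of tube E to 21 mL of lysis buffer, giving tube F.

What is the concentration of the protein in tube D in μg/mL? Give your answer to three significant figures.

7.28 μg/mL

Step 1: 0.95 mL + 500 μL = 1.45 mL total → factor 1.45/0.95 = 1.5263
Step 2: 0.8 mL + 3.2 mL = 4 mL total → factor 4/0.8 = 5
Step 3: 16-fold → factor 16
Step 4: 70 μL + 1900 μL = 1970 μL total → factor 1970/70 = 28.143
Dilution factor through tube D = 1.5263 × 5 × 16 × 28.143 = 3436.4
[tube D] = 25.0 g/L / 3436.4 = 0.007275 g/L = 7.28 μg/mL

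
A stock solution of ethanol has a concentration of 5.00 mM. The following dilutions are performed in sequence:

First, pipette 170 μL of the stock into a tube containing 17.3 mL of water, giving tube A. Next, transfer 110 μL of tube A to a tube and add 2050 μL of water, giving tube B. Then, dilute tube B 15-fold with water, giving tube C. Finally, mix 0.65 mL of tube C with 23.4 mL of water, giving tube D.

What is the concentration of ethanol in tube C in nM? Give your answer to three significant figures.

Step 1: 170 μL + 17.3 mL = 17470 μL total → factor 17470/170 = 102.76
Step 2: 110 μL + 2050 μL = 2160 μL total → factor 2160/110 = 19.636
Step 3: 15-fold → factor 15
Dilution factor through tube C = 102.76 × 19.636 × 15 = 30269
[tube C] = 5.00 mM / 30269 = 0.0001652 mM = 165 nM

165 nM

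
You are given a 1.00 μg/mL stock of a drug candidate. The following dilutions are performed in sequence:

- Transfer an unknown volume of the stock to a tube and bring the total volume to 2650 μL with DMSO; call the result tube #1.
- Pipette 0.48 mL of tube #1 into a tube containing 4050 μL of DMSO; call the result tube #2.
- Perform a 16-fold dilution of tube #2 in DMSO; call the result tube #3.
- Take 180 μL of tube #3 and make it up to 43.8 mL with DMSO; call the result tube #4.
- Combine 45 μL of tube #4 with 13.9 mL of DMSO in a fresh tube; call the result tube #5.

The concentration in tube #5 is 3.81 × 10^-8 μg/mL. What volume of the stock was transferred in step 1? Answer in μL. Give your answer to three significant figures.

Step 1: v brought to 2650 μL → factor = 2650 μL/v
Step 2: 0.48 mL + 4050 μL = 4.53 mL total → factor 4.53/0.48 = 9.4375
Step 3: 16-fold → factor 16
Step 4: 180 μL brought to 43.8 mL → factor 43800/180 = 243.33
Step 5: 45 μL + 13.9 mL = 13945 μL total → factor 13945/45 = 309.89
Product of known-step factors = 1.1386 × 10^7
Overall factor = 1.00 μg/mL / (3.81 × 10^-8 μg/mL) = 2.6247 × 10^7
Step-1 factor = 2.6247 × 10^7 / 1.1386 × 10^7 = 2.3051
v = 2650 μL / 2.3051 = 1.15 × 10^3 μL

1.15 × 10^3 μL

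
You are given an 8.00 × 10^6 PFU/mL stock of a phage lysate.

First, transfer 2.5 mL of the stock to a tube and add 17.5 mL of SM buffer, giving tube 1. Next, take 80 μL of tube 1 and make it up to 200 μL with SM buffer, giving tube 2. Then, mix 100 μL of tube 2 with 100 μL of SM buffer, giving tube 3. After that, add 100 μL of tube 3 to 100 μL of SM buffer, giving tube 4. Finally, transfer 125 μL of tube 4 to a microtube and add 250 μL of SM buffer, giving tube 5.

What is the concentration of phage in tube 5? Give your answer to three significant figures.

3.33 × 10^4 PFU/mL

Step 1: 2.5 mL + 17.5 mL = 20 mL total → factor 20/2.5 = 8
Step 2: 80 μL brought to 200 μL → factor 200/80 = 2.5
Step 3: 100 μL + 100 μL = 200 μL total → factor 200/100 = 2
Step 4: 100 μL + 100 μL = 200 μL total → factor 200/100 = 2
Step 5: 125 μL + 250 μL = 375 μL total → factor 375/125 = 3
Overall dilution factor = 8 × 2.5 × 2 × 2 × 3 = 240
Final = 8.00 × 10^6 PFU/mL / 240 = 3.33 × 10^4 PFU/mL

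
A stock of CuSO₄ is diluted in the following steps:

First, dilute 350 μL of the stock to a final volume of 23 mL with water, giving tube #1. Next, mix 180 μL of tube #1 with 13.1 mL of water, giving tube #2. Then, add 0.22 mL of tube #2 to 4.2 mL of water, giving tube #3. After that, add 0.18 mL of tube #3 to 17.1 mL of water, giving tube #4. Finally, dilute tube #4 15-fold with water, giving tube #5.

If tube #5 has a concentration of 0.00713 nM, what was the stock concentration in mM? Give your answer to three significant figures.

Step 1: 350 μL brought to 23 mL → factor 23000/350 = 65.714
Step 2: 180 μL + 13.1 mL = 13280 μL total → factor 13280/180 = 73.778
Step 3: 0.22 mL + 4.2 mL = 4.42 mL total → factor 4.42/0.22 = 20.091
Step 4: 0.18 mL + 17.1 mL = 17.28 mL total → factor 17.28/0.18 = 96
Step 5: 15-fold → factor 15
Overall dilution factor = 65.714 × 73.778 × 20.091 × 96 × 15 = 1.4026 × 10^8
Stock = 0.00713 nM × 1.4026 × 10^8 = 1.000 × 10^6 nM = 1.00 mM

1.00 mM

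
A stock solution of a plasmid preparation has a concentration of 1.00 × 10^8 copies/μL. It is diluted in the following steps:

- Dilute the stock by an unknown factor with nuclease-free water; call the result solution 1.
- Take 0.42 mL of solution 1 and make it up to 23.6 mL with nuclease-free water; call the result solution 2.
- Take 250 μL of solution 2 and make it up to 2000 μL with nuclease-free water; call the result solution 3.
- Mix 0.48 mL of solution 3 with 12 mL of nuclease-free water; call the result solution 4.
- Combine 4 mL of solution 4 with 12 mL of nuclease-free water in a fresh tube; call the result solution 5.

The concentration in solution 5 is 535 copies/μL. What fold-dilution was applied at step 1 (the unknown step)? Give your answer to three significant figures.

4.00-fold

Step 1: unknown factor x
Step 2: 0.42 mL brought to 23.6 mL → factor 23.6/0.42 = 56.19
Step 3: 250 μL brought to 2000 μL → factor 2000/250 = 8
Step 4: 0.48 mL + 12 mL = 12.48 mL total → factor 12.48/0.48 = 26
Step 5: 4 mL + 12 mL = 16 mL total → factor 16/4 = 4
Product of known-step factors = 46750
Overall factor = 1.00 × 10^8 copies/μL / (535 copies/μL) = 1.8692 × 10^5
x = 1.8692 × 10^5 / 46750 = 4.00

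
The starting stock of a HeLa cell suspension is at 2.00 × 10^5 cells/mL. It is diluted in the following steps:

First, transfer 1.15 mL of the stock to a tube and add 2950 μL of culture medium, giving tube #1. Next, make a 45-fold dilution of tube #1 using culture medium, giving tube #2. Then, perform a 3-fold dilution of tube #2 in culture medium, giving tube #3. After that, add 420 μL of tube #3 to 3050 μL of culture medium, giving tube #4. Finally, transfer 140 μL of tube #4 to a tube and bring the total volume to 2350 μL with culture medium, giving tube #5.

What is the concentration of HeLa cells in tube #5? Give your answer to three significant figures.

Step 1: 1.15 mL + 2950 μL = 4.1 mL total → factor 4.1/1.15 = 3.5652
Step 2: 45-fold → factor 45
Step 3: 3-fold → factor 3
Step 4: 420 μL + 3050 μL = 3470 μL total → factor 3470/420 = 8.2619
Step 5: 140 μL brought to 2350 μL → factor 2350/140 = 16.786
Overall dilution factor = 3.5652 × 45 × 3 × 8.2619 × 16.786 = 66748
Final = 2.00 × 10^5 cells/mL / 66748 = 3.00 cells/mL

3.00 cells/mL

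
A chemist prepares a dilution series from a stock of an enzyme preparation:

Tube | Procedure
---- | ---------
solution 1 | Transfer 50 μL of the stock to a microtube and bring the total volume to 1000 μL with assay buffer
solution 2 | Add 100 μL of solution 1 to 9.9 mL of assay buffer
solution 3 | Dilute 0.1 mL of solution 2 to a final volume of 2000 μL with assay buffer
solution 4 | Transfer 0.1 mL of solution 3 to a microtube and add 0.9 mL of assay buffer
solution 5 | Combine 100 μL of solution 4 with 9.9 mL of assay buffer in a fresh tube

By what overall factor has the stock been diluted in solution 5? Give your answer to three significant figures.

Step 1: 50 μL brought to 1000 μL → factor 1000/50 = 20
Step 2: 100 μL + 9.9 mL = 10000 μL total → factor 10000/100 = 100
Step 3: 0.1 mL brought to 2000 μL → factor 2/0.1 = 20
Step 4: 0.1 mL + 0.9 mL = 1 mL total → factor 1/0.1 = 10
Step 5: 100 μL + 9.9 mL = 10000 μL total → factor 10000/100 = 100
Overall dilution factor = 20 × 100 × 20 × 10 × 100 = 4 × 10^7

4.00 × 10^7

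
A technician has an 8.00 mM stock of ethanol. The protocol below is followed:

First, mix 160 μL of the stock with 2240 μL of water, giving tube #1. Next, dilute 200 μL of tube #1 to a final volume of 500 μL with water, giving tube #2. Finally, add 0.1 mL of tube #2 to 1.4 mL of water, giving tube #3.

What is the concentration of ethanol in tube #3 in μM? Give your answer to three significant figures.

Step 1: 160 μL + 2240 μL = 2400 μL total → factor 2400/160 = 15
Step 2: 200 μL brought to 500 μL → factor 500/200 = 2.5
Step 3: 0.1 mL + 1.4 mL = 1.5 mL total → factor 1.5/0.1 = 15
Overall dilution factor = 15 × 2.5 × 15 = 562.5
Final = 8.00 mM / 562.5 = 0.01422 mM = 14.2 μM

14.2 μM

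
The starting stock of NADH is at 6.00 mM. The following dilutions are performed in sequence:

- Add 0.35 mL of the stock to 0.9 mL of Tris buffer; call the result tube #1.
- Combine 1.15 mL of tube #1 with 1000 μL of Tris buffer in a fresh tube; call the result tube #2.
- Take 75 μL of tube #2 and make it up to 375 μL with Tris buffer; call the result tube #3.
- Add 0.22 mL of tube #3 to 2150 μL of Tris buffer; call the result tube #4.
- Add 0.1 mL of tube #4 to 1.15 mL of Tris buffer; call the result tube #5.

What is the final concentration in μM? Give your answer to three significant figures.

Step 1: 0.35 mL + 0.9 mL = 1.25 mL total → factor 1.25/0.35 = 3.5714
Step 2: 1.15 mL + 1000 μL = 2.15 mL total → factor 2.15/1.15 = 1.8696
Step 3: 75 μL brought to 375 μL → factor 375/75 = 5
Step 4: 0.22 mL + 2150 μL = 2.37 mL total → factor 2.37/0.22 = 10.773
Step 5: 0.1 mL + 1.15 mL = 1.25 mL total → factor 1.25/0.1 = 12.5
Overall dilution factor = 3.5714 × 1.8696 × 5 × 10.773 × 12.5 = 4495.6
Final = 6.00 mM / 4495.6 = 0.001335 mM = 1.33 μM

1.33 μM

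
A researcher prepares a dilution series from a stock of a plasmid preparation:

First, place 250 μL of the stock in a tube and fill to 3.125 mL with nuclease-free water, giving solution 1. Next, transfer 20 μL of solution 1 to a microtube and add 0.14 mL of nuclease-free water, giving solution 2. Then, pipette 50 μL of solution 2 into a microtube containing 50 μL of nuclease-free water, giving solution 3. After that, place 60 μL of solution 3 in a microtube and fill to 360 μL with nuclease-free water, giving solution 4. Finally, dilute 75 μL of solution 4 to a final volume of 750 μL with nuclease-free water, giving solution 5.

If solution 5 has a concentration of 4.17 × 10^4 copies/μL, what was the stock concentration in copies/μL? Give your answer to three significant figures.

5.00 × 10^8 copies/μL

Step 1: 250 μL brought to 3.125 mL → factor 3125/250 = 12.5
Step 2: 20 μL + 0.14 mL = 160 μL total → factor 160/20 = 8
Step 3: 50 μL + 50 μL = 100 μL total → factor 100/50 = 2
Step 4: 60 μL brought to 360 μL → factor 360/60 = 6
Step 5: 75 μL brought to 750 μL → factor 750/75 = 10
Overall dilution factor = 12.5 × 8 × 2 × 6 × 10 = 12000
Stock = 4.17 × 10^4 copies/μL × 12000 = 5.00 × 10^8 copies/μL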